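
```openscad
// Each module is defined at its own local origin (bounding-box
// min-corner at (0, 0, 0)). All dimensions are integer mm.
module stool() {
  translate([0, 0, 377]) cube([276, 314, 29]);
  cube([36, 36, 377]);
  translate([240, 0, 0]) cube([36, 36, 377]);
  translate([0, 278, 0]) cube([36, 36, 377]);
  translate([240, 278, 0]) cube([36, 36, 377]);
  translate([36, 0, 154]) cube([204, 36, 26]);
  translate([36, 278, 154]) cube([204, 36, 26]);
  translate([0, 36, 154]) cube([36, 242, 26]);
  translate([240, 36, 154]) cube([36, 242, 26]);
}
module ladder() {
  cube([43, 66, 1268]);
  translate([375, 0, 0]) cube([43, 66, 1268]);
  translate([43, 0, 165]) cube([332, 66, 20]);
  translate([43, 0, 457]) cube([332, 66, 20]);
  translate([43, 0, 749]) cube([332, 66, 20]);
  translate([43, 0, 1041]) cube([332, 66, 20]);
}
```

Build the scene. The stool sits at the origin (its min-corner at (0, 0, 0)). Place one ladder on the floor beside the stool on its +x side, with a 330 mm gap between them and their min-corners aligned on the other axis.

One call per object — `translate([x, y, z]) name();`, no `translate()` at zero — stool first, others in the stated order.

stool();
translate([606, 0, 0]) ladder();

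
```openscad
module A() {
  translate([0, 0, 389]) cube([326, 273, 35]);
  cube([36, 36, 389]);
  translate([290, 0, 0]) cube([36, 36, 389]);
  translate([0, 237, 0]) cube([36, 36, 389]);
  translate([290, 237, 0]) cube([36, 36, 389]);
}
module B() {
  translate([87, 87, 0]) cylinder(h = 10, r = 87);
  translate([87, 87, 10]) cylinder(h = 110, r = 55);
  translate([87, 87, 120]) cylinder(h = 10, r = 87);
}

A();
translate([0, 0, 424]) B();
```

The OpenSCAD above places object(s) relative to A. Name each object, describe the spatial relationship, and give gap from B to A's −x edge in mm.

The spool's min-x is at 0; the stool's min-x is 0; gap = 0 mm.

A is a stool. B is a spool. The spool is on top of the stool. The gap from the spool to the stool's −x edge is 0 mm.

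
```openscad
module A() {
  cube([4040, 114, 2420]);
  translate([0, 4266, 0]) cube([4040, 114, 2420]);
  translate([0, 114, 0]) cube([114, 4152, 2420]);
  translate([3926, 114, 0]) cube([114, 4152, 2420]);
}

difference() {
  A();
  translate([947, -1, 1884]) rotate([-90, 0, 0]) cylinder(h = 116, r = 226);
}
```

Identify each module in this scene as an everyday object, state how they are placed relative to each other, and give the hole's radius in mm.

The subtracted cylinder has r = 226 mm.

A is a house frame. The house frame has a circular hole through its front wall. The hole's radius is 226 mm.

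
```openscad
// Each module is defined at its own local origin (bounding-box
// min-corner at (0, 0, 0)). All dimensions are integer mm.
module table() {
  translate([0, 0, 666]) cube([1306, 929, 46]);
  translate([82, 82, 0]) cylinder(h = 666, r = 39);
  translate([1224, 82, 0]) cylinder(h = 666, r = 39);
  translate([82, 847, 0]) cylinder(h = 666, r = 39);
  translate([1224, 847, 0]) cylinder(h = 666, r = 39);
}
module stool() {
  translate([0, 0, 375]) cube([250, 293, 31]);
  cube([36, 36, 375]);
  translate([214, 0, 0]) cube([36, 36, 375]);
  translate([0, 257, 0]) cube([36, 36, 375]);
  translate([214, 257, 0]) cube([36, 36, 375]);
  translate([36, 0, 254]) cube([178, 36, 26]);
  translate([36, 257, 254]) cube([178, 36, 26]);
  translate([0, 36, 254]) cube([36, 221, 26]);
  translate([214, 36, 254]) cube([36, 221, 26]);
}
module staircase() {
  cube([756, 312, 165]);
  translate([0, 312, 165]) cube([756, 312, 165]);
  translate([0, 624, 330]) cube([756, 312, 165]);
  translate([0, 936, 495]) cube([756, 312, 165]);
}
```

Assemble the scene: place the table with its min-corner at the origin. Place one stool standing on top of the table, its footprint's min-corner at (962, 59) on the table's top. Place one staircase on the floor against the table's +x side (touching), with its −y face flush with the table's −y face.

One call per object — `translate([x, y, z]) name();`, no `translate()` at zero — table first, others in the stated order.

table();
translate([962, 59, 712]) stool();
translate([1306, 0, 0]) staircase();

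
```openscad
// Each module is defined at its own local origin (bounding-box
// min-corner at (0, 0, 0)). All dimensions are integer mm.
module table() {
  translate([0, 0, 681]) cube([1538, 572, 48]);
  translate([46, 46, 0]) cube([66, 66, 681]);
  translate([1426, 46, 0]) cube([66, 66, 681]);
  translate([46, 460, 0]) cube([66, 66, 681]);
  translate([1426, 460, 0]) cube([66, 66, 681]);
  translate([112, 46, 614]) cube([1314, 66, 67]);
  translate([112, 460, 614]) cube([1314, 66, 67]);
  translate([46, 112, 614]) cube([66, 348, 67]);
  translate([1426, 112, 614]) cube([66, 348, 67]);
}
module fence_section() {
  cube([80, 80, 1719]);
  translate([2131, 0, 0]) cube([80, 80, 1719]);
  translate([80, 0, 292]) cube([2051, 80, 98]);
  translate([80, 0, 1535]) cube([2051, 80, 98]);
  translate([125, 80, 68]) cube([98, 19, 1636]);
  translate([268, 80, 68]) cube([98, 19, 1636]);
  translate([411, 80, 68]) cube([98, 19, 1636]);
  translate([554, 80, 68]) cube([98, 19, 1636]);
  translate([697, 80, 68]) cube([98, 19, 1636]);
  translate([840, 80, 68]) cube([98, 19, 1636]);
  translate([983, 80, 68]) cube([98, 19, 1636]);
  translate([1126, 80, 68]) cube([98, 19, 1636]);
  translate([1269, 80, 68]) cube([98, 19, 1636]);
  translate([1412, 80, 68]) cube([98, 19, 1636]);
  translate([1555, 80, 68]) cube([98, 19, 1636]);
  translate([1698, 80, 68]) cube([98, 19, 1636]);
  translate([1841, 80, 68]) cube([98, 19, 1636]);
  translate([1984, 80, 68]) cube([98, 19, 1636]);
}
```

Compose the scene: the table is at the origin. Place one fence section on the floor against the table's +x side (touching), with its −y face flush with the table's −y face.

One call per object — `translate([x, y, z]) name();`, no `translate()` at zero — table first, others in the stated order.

table();
translate([1538, 0, 0]) fence_section();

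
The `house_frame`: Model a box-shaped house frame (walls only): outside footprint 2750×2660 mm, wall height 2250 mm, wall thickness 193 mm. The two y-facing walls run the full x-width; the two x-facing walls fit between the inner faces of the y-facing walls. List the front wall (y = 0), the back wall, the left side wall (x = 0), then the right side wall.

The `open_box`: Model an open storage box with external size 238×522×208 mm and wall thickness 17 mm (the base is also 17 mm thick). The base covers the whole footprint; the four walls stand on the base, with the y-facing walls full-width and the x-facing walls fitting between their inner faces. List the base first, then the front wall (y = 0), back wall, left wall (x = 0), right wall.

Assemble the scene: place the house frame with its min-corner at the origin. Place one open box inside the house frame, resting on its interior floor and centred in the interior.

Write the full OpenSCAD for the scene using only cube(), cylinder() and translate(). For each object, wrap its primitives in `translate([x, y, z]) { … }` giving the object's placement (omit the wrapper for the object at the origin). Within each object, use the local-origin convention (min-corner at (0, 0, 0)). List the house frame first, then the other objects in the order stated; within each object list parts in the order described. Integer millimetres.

cube([2750, 193, 2250]);
translate([0, 2467, 0]) cube([2750, 193, 2250]);
translate([0, 193, 0]) cube([193, 2274, 2250]);
translate([2557, 193, 0]) cube([193, 2274, 2250]);
translate([1256, 1069, 0]) {
  cube([238, 522, 17]);
  translate([0, 0, 17]) cube([238, 17, 191]);
  translate([0, 505, 17]) cube([238, 17, 191]);
  translate([0, 17, 17]) cube([17, 488, 191]);
  translate([221, 17, 17]) cube([17, 488, 191]);
}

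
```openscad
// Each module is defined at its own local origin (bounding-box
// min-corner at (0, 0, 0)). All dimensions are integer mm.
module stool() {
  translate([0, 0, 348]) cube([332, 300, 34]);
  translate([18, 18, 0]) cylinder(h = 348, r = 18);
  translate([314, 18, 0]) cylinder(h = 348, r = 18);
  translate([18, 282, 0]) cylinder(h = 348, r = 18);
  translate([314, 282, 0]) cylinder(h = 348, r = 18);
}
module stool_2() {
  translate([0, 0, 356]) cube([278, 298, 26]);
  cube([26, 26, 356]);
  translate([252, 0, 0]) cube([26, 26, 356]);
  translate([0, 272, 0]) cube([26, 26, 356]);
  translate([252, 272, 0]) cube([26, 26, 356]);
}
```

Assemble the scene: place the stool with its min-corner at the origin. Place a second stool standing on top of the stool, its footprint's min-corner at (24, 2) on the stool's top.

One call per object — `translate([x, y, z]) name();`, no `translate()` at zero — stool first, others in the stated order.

stool();
translate([24, 2, 382]) stool_2();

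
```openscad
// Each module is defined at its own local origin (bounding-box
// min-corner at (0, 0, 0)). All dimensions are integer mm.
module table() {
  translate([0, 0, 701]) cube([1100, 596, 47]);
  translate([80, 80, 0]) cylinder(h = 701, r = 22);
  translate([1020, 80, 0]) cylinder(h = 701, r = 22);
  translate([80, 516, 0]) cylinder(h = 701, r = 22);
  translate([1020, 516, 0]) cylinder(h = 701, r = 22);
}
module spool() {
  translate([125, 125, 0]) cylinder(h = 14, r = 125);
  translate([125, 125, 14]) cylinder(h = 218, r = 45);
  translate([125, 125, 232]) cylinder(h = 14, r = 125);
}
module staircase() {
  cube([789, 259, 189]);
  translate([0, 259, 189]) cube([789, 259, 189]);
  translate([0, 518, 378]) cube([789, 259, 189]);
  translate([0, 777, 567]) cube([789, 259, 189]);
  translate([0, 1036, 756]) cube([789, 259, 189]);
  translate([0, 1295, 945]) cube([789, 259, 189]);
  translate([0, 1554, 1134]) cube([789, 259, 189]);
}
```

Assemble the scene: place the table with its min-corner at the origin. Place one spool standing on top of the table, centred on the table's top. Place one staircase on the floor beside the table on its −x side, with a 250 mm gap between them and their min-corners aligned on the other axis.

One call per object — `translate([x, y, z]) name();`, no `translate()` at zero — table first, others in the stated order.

table();
translate([425, 173, 748]) spool();
translate([-1039, 0, 0]) staircase();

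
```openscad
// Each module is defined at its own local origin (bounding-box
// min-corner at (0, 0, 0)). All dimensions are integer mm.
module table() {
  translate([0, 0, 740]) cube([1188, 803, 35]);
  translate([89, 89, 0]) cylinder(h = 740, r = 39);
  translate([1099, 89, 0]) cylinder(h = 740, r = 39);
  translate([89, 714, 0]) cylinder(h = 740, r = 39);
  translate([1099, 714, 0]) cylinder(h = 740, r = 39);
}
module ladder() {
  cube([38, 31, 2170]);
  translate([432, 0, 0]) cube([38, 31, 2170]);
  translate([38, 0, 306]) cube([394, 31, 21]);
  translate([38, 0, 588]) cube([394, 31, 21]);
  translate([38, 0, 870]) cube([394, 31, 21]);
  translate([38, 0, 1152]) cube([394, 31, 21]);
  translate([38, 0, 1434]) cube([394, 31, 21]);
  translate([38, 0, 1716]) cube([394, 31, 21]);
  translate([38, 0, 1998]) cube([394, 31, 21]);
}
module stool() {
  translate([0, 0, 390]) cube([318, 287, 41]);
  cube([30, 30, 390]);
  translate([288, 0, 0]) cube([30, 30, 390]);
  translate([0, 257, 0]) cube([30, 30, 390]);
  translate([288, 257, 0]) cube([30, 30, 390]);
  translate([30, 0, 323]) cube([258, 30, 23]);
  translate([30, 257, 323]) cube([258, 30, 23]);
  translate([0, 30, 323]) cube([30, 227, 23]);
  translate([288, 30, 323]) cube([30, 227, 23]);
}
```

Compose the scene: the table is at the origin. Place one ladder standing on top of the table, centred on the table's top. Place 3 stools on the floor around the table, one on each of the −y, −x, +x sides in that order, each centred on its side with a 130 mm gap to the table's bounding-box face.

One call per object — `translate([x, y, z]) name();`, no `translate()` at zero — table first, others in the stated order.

table();
translate([359, 386, 775]) ladder();
translate([435, -417, 0]) stool();
translate([-448, 258, 0]) stool();
translate([1318, 258, 0]) stool();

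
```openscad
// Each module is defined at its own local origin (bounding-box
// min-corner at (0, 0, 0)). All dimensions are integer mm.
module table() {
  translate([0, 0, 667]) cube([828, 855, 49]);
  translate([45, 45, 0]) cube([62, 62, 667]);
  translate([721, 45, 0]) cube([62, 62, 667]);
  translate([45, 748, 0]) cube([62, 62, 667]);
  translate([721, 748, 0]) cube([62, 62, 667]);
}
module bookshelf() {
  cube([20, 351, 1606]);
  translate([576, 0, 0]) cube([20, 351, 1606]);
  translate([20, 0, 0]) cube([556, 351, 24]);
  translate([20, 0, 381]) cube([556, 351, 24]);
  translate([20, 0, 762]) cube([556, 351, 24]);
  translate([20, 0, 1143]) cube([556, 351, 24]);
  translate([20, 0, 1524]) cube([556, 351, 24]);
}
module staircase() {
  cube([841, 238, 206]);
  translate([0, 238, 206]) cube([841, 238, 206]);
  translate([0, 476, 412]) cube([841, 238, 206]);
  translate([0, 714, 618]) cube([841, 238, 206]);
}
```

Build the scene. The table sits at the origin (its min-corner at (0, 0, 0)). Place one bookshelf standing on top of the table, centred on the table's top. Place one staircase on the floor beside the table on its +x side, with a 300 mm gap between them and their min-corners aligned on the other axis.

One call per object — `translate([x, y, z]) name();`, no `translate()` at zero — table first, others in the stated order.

table();
translate([116, 252, 716]) bookshelf();
translate([1128, 0, 0]) staircase();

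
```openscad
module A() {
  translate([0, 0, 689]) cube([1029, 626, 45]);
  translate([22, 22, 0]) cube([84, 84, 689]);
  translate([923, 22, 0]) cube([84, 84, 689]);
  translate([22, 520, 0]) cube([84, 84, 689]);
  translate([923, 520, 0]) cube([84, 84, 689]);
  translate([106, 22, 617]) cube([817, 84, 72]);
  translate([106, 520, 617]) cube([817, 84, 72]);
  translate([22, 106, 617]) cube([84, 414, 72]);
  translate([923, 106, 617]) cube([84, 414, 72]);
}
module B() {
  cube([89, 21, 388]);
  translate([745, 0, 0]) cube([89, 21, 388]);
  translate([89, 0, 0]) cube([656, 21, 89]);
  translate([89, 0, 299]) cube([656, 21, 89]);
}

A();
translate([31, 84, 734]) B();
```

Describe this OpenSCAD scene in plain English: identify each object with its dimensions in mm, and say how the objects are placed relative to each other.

A is a table with a 1029×626 mm rectangular top, 45 mm thick, top surface at z = 734 mm, supported by four 84×84 mm square legs, each inset 22 mm from the nearest pair of top edges, running from the floor. Four apron rails, 84 mm thick and 72 mm tall, run between adjacent legs with their top edges flush with the underside of the top and their outer faces flush with the legs' outer faces.

B is a picture frame with a 656×210 mm rectangular opening (x by z) and a uniform 89 mm border on every side. Frame depth is 21 mm along y. It is built from two vertical stiles running the full outside height and two horizontal rails spanning the gap between the stiles.

The picture frame is on top of the table.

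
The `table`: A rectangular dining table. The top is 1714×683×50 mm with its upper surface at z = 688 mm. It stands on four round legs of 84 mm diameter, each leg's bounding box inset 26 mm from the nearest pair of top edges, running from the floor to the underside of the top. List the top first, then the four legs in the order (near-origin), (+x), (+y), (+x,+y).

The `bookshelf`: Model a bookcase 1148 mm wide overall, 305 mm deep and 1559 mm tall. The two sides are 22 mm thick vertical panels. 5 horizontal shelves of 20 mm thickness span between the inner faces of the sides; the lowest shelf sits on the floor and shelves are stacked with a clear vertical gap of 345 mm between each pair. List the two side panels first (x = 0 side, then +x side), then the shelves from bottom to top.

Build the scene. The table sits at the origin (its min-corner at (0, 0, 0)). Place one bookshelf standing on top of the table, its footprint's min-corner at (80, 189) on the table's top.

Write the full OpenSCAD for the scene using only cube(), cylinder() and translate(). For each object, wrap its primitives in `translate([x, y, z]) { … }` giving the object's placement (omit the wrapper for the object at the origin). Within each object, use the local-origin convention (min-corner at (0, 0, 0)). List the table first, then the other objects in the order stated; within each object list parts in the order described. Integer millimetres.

translate([0, 0, 638]) cube([1714, 683, 50]);
translate([68, 68, 0]) cylinder(h = 638, r = 42);
translate([1646, 68, 0]) cylinder(h = 638, r = 42);
translate([68, 615, 0]) cylinder(h = 638, r = 42);
translate([1646, 615, 0]) cylinder(h = 638, r = 42);
translate([80, 189, 688]) {
  cube([22, 305, 1559]);
  translate([1126, 0, 0]) cube([22, 305, 1559]);
  translate([22, 0, 0]) cube([1104, 305, 20]);
  translate([22, 0, 365]) cube([1104, 305, 20]);
  translate([22, 0, 730]) cube([1104, 305, 20]);
  translate([22, 0, 1095]) cube([1104, 305, 20]);
  translate([22, 0, 1460]) cube([1104, 305, 20]);
}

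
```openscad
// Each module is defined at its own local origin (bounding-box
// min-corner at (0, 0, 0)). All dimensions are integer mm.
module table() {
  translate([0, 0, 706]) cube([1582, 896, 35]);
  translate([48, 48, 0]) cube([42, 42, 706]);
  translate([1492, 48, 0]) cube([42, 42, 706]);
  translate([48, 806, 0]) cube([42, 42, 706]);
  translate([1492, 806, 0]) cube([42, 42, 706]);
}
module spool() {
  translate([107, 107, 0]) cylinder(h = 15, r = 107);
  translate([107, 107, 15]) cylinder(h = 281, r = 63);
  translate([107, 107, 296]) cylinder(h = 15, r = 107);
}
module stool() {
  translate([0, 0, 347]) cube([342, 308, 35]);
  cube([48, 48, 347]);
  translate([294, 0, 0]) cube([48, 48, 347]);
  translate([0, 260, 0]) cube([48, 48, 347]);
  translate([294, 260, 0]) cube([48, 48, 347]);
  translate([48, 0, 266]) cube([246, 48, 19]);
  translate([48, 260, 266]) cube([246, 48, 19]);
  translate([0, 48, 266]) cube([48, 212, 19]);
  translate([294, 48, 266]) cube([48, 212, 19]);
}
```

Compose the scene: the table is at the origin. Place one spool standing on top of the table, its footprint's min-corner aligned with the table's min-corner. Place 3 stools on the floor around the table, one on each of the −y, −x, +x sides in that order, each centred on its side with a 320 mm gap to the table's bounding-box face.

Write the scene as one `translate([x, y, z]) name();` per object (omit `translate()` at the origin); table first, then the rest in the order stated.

table();
translate([0, 0, 741]) spool();
translate([620, -628, 0]) stool();
translate([-662, 294, 0]) stool();
translate([1902, 294, 0]) stool();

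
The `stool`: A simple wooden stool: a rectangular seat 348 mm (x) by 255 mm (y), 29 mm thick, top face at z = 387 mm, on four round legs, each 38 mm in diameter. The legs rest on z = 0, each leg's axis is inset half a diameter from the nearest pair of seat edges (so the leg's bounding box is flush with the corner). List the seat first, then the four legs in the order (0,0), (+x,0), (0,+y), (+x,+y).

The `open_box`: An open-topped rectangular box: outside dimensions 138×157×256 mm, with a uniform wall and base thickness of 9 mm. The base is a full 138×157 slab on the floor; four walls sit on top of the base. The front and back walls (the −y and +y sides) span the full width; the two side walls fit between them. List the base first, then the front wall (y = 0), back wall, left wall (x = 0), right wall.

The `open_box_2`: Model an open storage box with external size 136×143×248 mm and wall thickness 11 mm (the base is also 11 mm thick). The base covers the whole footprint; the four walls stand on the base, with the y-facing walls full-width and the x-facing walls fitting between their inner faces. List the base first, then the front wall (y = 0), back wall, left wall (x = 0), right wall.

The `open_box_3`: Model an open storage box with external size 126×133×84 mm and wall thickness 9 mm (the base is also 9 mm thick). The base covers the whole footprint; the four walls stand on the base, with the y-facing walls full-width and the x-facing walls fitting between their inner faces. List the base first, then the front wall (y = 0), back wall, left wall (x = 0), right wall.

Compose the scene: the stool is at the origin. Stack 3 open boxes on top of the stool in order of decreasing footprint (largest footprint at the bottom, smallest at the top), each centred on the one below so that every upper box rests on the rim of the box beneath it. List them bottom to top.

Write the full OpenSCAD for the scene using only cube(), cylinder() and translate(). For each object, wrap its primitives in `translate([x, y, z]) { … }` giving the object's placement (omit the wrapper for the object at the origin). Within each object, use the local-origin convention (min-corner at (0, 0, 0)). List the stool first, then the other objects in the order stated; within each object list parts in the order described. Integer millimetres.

translate([0, 0, 358]) cube([348, 255, 29]);
translate([19, 19, 0]) cylinder(h = 358, r = 19);
translate([329, 19, 0]) cylinder(h = 358, r = 19);
translate([19, 236, 0]) cylinder(h = 358, r = 19);
translate([329, 236, 0]) cylinder(h = 358, r = 19);
translate([105, 49, 387]) {
  cube([138, 157, 9]);
  translate([0, 0, 9]) cube([138, 9, 247]);
  translate([0, 148, 9]) cube([138, 9, 247]);
  translate([0, 9, 9]) cube([9, 139, 247]);
  translate([129, 9, 9]) cube([9, 139, 247]);
}
translate([106, 56, 643]) {
  cube([136, 143, 11]);
  translate([0, 0, 11]) cube([136, 11, 237]);
  translate([0, 132, 11]) cube([136, 11, 237]);
  translate([0, 11, 11]) cube([11, 121, 237]);
  translate([125, 11, 11]) cube([11, 121, 237]);
}
translate([111, 61, 891]) {
  cube([126, 133, 9]);
  translate([0, 0, 9]) cube([126, 9, 75]);
  translate([0, 124, 9]) cube([126, 9, 75]);
  translate([0, 9, 9]) cube([9, 115, 75]);
  translate([117, 9, 9]) cube([9, 115, 75]);
}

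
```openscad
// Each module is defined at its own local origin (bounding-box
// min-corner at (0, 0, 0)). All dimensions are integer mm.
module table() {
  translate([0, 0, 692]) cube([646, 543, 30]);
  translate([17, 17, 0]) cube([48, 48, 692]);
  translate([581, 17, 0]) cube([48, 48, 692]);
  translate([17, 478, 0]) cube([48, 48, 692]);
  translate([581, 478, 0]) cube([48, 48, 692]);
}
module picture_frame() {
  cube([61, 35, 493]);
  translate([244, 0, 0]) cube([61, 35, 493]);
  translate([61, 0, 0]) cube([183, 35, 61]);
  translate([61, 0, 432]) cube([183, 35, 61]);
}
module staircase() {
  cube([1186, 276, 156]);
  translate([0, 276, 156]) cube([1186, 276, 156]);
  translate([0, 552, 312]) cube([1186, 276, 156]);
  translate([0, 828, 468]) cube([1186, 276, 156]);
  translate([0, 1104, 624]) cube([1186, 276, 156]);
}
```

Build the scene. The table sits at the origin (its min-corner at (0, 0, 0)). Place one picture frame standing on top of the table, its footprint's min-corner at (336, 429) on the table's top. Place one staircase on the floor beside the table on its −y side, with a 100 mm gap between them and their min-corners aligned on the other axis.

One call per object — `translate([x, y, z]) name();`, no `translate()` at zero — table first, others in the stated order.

table();
translate([336, 429, 722]) picture_frame();
translate([0, -1480, 0]) staircase();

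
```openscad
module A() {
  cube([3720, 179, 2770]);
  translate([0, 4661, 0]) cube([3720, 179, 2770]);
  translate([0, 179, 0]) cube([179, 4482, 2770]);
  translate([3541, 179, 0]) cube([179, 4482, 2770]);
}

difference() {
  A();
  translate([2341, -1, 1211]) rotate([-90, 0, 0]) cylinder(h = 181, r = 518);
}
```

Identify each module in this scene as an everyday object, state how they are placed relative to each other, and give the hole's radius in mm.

The subtracted cylinder has r = 518 mm.

A is a house frame. The house frame has a circular hole through its front wall. The hole's radius is 518 mm.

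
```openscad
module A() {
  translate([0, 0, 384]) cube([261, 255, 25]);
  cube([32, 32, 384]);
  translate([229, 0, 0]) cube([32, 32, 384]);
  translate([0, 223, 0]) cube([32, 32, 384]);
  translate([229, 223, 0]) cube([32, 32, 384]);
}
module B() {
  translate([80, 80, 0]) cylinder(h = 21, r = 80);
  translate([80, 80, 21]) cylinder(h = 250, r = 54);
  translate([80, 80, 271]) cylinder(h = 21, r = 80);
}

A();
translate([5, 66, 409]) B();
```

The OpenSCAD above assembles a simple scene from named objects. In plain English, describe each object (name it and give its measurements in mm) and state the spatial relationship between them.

A is a simple wooden stool: a rectangular seat 261 mm (x) by 255 mm (y), 25 mm thick, top face at z = 409 mm, on four square legs, each 32×32 mm in cross-section. The legs rest on z = 0, each flush with a corner of the seat.

B is a spool: two coaxial disc flanges of radius 80 mm and thickness 21 mm, joined by a core cylinder of radius 54 mm and height 250 mm. The lower flange rests on z = 0 and the three cylinders share a vertical axis.

The spool is on top of the stool.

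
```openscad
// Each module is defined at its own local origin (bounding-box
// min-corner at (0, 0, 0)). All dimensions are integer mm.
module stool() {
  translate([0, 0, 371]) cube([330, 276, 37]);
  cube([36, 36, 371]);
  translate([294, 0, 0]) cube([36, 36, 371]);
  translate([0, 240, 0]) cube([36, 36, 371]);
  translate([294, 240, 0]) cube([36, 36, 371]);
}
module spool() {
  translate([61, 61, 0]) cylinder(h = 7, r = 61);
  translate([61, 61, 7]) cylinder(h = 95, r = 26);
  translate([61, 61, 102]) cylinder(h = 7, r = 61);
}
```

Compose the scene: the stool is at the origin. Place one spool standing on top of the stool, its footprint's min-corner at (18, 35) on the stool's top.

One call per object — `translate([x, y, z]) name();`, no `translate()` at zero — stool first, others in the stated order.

stool();
translate([18, 35, 408]) spool();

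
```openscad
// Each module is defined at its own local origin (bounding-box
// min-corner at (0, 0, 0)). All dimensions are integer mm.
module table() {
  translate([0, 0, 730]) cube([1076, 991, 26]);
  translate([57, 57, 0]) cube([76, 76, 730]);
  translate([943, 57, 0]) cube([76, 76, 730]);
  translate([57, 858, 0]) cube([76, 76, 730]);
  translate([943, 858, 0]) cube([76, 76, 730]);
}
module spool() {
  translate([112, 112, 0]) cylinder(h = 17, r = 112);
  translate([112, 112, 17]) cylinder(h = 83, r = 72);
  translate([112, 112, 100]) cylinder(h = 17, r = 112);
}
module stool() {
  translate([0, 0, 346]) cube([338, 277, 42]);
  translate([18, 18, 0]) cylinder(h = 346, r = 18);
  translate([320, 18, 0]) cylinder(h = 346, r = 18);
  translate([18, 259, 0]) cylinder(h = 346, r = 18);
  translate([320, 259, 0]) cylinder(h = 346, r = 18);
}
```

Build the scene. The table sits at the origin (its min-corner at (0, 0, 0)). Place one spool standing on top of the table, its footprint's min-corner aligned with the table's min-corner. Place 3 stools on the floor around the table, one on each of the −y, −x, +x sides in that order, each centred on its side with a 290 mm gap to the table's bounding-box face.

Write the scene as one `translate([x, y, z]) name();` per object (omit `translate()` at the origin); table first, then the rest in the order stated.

table();
translate([0, 0, 756]) spool();
translate([369, -567, 0]) stool();
translate([-628, 357, 0]) stool();
translate([1366, 357, 0]) stool();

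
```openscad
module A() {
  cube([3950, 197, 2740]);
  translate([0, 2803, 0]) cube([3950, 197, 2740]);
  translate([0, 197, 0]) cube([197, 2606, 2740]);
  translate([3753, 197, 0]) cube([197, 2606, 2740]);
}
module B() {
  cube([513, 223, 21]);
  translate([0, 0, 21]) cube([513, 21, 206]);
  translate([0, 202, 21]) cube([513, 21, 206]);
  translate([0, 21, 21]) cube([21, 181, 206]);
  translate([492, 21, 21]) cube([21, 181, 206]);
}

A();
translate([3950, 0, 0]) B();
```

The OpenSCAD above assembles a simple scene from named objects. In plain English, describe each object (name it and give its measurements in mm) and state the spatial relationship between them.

A is a box-shaped house frame (walls only): outside footprint 3950×3000 mm, wall height 2740 mm, wall thickness 197 mm. The two y-facing walls run the full x-width; the two x-facing walls fit between the inner faces of the y-facing walls.

B is an open storage box with external size 513×223×227 mm and wall thickness 21 mm (the base is also 21 mm thick). The base covers the whole footprint; the four walls stand on the base, with the y-facing walls full-width and the x-facing walls fitting between their inner faces.

The open box is against the house frame's +x side, with their −y faces flush.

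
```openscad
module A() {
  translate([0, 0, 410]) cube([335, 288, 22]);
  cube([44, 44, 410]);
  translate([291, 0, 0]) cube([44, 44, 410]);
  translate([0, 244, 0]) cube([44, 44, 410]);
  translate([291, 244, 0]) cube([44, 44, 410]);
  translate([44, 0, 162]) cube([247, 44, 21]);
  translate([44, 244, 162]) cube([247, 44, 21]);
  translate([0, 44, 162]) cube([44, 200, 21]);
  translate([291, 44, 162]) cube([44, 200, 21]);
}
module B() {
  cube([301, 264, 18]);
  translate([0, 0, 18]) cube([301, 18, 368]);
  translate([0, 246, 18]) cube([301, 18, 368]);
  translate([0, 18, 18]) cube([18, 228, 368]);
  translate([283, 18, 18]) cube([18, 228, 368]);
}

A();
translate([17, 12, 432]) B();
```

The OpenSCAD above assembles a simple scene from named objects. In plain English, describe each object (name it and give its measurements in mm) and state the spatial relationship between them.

A is a four-legged stool. The seat is 335×288 mm, 22 mm thick, top at z = 432 mm. It stands on four square legs, each 44×44 mm in cross-section, from z = 0 to the seat underside, each flush with a corner of the seat. Four stretchers, 44 mm wide and 21 mm tall, connect adjacent legs with their undersides at z = 162 mm, each running between the inner faces of the legs it joins and aligned with the legs' outer faces on the other axis.

B is an open-topped rectangular box: outside dimensions 301×264×386 mm, with a uniform wall and base thickness of 18 mm. The base is a full 301×264 slab on the floor; four walls sit on top of the base. The front and back walls (the −y and +y sides) span the full width; the two side walls fit between them.

The open box is on top of the stool, centred.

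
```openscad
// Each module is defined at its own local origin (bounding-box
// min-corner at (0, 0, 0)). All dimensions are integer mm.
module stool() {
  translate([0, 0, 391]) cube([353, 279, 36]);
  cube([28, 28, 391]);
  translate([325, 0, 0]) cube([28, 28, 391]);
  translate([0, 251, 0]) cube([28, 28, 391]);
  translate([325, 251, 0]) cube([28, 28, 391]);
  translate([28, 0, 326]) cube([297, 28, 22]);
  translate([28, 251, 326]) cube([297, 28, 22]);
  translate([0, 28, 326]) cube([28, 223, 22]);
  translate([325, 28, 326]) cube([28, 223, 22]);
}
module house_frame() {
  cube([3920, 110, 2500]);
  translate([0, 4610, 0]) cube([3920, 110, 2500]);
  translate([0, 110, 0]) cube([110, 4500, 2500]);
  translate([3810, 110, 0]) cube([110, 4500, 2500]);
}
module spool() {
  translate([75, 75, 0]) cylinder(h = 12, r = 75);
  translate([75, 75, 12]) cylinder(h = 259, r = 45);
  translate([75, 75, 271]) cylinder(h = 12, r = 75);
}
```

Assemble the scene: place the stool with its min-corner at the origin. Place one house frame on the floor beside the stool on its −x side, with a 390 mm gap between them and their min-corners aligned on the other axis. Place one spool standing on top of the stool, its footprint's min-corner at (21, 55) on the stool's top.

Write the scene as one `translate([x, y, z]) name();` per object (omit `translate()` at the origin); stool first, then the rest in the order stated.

stool();
translate([-4310, 0, 0]) house_frame();
translate([21, 55, 427]) spool();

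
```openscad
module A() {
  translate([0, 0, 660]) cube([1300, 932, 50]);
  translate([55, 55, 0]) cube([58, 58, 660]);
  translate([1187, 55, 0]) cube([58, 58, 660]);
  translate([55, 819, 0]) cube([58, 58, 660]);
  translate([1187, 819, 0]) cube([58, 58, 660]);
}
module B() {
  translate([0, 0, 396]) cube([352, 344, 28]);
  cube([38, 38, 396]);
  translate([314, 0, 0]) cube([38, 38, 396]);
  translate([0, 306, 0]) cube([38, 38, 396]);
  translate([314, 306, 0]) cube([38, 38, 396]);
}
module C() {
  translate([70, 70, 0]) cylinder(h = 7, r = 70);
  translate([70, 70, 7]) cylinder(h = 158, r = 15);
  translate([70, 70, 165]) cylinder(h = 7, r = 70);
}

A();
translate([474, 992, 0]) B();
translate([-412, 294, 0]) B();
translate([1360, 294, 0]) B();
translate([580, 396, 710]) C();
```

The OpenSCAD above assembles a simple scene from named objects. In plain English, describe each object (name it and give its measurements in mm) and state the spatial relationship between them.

A is a table with a 1300×932 mm rectangular top, 50 mm thick, top surface at z = 710 mm, supported by four 58×58 mm square legs, each inset 55 mm from the nearest pair of top edges, running from the floor.

B is a four-legged stool. The seat is a 352×344×28 mm slab whose top surface is at z = 424 mm; four square legs, each 38×38 mm in cross-section, run from the floor (z = 0) to the underside of the seat, each flush with a corner of the seat.

C is a spool: two coaxial disc flanges of radius 70 mm and thickness 7 mm, joined by a core cylinder of radius 15 mm and height 158 mm. The lower flange rests on z = 0 and the three cylinders share a vertical axis.

Three stools sit around the table at the +y, −x, +x sides. The spool is on top of the table, centred.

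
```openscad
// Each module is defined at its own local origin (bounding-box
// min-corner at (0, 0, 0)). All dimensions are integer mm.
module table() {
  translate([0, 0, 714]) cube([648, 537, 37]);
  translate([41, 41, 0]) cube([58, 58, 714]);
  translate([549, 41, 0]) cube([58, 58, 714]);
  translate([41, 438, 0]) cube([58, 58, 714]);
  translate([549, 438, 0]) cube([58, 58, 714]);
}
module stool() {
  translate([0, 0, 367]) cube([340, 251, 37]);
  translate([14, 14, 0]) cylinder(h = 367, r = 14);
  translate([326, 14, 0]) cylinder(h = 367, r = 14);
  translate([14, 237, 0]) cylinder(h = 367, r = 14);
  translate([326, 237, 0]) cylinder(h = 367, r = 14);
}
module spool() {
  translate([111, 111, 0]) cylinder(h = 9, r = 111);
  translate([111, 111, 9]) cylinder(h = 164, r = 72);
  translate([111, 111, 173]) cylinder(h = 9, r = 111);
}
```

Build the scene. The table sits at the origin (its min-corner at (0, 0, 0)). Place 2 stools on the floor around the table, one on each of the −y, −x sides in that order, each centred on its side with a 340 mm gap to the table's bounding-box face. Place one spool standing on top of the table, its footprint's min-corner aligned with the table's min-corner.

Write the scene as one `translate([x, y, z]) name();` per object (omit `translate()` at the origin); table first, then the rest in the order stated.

table();
translate([154, -591, 0]) stool();
translate([-680, 143, 0]) stool();
translate([0, 0, 751]) spool();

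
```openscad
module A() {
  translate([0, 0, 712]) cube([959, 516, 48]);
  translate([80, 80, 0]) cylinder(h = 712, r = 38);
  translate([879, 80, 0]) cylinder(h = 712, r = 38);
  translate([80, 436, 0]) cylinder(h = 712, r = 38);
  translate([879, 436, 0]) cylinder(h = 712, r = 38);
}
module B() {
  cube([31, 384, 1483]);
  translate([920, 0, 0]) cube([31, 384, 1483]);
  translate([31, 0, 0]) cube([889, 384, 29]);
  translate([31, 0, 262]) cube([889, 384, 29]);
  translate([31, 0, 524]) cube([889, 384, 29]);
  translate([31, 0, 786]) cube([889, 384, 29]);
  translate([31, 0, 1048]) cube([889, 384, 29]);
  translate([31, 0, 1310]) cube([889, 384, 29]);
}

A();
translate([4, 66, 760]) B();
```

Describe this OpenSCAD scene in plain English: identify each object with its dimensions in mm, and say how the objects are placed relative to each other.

A is a rectangular dining table. The top is 959×516×48 mm with its upper surface at z = 760 mm. It stands on four round legs of 76 mm diameter, each leg's bounding box inset 42 mm from the nearest pair of top edges, running from the floor to the underside of the top.

B is a bookshelf 951 mm wide overall, 384 mm deep and 1483 mm tall. The two sides are 31 mm thick vertical panels. 6 horizontal shelves of 29 mm thickness span between the inner faces of the sides; the lowest shelf sits on the floor and shelves are stacked with a clear vertical gap of 233 mm between each pair.

The bookshelf is on top of the table, centred.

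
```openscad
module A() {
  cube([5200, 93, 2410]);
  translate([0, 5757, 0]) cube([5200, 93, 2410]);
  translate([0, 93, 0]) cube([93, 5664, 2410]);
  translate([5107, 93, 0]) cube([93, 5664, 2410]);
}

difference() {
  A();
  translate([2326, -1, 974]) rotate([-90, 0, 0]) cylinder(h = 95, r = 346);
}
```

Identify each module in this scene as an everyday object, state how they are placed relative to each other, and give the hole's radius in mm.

The subtracted cylinder has r = 346 mm.

A is a house frame. The house frame has a circular hole through its front wall. The hole's radius is 346 mm.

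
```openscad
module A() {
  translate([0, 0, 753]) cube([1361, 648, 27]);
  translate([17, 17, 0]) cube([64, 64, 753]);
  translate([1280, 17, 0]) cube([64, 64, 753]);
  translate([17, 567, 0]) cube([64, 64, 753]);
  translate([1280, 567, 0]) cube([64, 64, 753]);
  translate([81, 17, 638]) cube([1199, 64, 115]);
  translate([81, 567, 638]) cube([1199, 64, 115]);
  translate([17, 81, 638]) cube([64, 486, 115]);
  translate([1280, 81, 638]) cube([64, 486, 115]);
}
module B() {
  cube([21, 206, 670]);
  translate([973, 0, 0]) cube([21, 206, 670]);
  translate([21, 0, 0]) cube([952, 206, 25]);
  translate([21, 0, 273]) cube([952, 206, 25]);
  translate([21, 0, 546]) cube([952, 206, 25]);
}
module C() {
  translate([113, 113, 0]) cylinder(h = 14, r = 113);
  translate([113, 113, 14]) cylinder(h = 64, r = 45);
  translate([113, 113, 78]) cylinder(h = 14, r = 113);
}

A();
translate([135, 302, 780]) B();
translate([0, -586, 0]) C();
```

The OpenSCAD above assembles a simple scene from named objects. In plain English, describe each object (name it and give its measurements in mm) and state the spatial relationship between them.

A is a table with a 1361×648 mm rectangular top, 27 mm thick, top surface at z = 780 mm, supported by four 64×64 mm square legs, each inset 17 mm from the nearest pair of top edges, running from the floor. Four apron rails, 64 mm thick and 115 mm tall, run between adjacent legs with their top edges flush with the underside of the top and their outer faces flush with the legs' outer faces.

B is a bookshelf 994 mm wide overall, 206 mm deep and 670 mm tall. The two sides are 21 mm thick vertical panels. 3 horizontal shelves of 25 mm thickness span between the inner faces of the sides; the lowest shelf sits on the floor and shelves are stacked with a clear vertical gap of 248 mm between each pair.

C is a spool: two coaxial disc flanges of radius 113 mm and thickness 14 mm, joined by a core cylinder of radius 45 mm and height 64 mm. The lower flange rests on z = 0 and the three cylinders share a vertical axis.

The bookshelf is on top of the table. The spool is on the floor beside the table on its −y side.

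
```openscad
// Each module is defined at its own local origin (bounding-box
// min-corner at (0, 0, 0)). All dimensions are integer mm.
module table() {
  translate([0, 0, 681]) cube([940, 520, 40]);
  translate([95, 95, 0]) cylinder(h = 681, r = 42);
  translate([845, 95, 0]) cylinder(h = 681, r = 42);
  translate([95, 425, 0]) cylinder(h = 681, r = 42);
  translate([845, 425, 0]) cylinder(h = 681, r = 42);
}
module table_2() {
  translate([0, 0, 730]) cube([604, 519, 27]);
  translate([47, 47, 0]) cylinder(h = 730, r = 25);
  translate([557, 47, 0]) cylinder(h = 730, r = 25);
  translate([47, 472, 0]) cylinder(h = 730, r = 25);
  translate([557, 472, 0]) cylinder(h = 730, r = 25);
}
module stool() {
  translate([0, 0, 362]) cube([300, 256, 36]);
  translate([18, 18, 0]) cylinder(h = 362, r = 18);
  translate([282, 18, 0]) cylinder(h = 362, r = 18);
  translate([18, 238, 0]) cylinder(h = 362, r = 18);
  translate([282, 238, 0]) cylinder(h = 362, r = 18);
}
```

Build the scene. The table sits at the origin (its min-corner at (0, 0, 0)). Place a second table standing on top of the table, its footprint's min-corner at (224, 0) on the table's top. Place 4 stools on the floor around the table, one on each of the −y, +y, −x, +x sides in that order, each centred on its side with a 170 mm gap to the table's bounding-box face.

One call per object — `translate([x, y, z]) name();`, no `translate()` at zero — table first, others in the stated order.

table();
translate([224, 0, 721]) table_2();
translate([320, -426, 0]) stool();
translate([320, 690, 0]) stool();
translate([-470, 132, 0]) stool();
translate([1110, 132, 0]) stool();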